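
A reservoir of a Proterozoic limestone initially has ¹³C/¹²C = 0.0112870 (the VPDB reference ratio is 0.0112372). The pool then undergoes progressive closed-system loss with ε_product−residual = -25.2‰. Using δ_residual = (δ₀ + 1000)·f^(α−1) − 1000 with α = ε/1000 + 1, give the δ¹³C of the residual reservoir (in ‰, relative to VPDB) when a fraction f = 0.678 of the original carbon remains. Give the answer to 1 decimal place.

14.3‰

δ₀ = (0.0112870/0.0112372 − 1)×1000 = (1.004432 − 1)×1000 = 4.432‰
α − 1 = ε/1000 = -0.0252
f^(α−1) = 0.678^(-0.0252) = 1.009841
δ_res = (4.432 + 1000) × 1.009841 − 1000 = 1014.316 − 1000 = 14.32‰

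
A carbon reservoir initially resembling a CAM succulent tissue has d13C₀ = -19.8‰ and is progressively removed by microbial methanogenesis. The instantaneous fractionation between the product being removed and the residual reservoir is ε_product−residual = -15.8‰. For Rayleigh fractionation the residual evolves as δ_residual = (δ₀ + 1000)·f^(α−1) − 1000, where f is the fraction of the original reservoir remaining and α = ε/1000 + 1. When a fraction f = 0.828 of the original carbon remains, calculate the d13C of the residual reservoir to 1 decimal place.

-16.9‰

Rayleigh residual: δ_res = (δ₀ + 1000)·f^(α−1) − 1000
α = ε/1000 + 1 = 0.98420, so α − 1 = -0.01580
f^(α−1) = 0.828^(-0.01580) = 1.002987
δ_res = (-19.8 + 1000) × 1.002987 − 1000 = 983.127 − 1000 = -16.87‰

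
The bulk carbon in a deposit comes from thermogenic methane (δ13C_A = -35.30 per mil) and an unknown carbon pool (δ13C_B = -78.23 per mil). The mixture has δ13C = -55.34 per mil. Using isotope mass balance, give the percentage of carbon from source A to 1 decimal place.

δ_mix = f_A·δ_A + (1 − f_A)·δ_B  ⇒  f_A = (δ_mix − δ_B)/(δ_A − δ_B)
f_A = (-55.34 − (-78.23)) / (-35.30 − (-78.23))
f_A = 22.89 / 42.93 = 0.5332

53.3%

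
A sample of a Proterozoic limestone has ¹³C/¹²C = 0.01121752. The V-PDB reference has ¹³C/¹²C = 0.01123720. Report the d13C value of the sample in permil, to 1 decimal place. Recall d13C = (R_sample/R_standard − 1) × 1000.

-1.8 permil

d13C = (R_sample / R_standard − 1) × 1000
R_sample / R_standard = 0.01121752 / 0.01123720 = 0.998249
d13C = (0.998249 − 1) × 1000 = -1.75 permil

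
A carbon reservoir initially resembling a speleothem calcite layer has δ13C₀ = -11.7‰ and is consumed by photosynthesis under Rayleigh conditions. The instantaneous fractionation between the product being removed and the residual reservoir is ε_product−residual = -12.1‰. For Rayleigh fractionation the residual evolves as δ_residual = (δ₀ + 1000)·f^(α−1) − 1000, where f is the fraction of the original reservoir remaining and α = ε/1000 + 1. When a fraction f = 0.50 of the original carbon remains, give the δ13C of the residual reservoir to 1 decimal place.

Rayleigh residual: δ_res = (δ₀ + 1000)·f^(α−1) − 1000
α = ε/1000 + 1 = 0.98790, so α − 1 = -0.01210
f^(α−1) = 0.50^(-0.01210) = 1.008422
δ_res = (-11.7 + 1000) × 1.008422 − 1000 = 996.624 − 1000 = -3.38‰

-3.4‰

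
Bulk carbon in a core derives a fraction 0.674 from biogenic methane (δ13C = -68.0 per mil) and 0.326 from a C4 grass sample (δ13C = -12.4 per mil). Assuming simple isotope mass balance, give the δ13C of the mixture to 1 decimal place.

δ_mix = f_A·δ_A + f_B·δ_B
δ_mix = 0.674 × (-68.0) + 0.326 × (-12.4)
δ_mix = -45.83 + -4.04 = -49.87 per mil

-49.9 per mil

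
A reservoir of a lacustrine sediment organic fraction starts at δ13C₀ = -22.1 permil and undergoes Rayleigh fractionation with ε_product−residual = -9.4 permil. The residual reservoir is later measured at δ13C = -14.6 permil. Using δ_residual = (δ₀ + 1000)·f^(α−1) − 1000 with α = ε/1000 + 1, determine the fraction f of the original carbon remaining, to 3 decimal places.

α − 1 = ε/1000 = -0.0094
(δ_res + 1000)/(δ₀ + 1000) = (-14.6 + 1000)/(-22.1 + 1000) = 985.4/977.9 = 1.007669
f = 1.007669^(1/-0.0094) = exp(ln(1.007669)/-0.0094) = exp(0.00764/-0.0094)
f = exp(-0.8128) = 0.4436

0.444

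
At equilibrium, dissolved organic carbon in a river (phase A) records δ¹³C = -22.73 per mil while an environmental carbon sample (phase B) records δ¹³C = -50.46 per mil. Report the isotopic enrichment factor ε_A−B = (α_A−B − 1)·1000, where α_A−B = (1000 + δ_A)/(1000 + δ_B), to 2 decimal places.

α_A−B = (1000 + -22.73) / (1000 + -50.46) = 977.27 / 949.54 = 1.029204
ε_A−B = (1.029204 − 1) × 1000 = 29.204 per mil
(The approximation ε ≈ δ_A − δ_B would give 27.73 per mil.)

29.20 per mil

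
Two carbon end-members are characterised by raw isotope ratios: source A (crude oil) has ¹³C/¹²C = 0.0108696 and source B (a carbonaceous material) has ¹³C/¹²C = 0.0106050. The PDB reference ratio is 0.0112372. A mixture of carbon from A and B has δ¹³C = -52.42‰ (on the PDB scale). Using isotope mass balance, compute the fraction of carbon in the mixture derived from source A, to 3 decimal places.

δ_A = (0.0108696/0.0112372 − 1)×1000 = (0.967287 − 1)×1000 = -32.713‰
δ_B = (0.0106050/0.0112372 − 1)×1000 = (0.943740 − 1)×1000 = -56.260‰
f_A = (δ_mix − δ_B)/(δ_A − δ_B) = (-52.42 − (-56.260))/(-32.713 − (-56.260))
f_A = 3.840 / 23.547 = 0.1631

0.163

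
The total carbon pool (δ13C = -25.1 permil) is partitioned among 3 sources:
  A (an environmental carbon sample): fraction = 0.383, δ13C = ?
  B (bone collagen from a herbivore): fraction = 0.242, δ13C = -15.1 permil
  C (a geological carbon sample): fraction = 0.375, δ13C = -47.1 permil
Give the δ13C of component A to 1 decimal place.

Isotope mass balance: δ_bulk = Σ fᵢ·δᵢ.
-25.1 = 0.383×δ_A + 0.242×(-15.1) + 0.375×(-47.1)
0.383·δ_A = -25.1 − (-21.317) = -3.783
δ_A = -3.783 / 0.383 = -9.88 permil

-9.9 permil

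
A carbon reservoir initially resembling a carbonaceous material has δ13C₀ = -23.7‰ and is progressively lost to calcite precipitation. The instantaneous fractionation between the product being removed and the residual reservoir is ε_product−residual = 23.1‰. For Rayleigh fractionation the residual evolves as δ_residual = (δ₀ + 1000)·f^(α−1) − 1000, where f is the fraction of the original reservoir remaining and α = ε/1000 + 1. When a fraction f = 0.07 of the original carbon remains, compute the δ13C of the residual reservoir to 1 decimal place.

Rayleigh residual: δ_res = (δ₀ + 1000)·f^(α−1) − 1000
α = ε/1000 + 1 = 1.02310, so α − 1 = 0.02310
f^(α−1) = 0.07^(0.02310) = 0.940420
δ_res = (-23.7 + 1000) × 0.940420 − 1000 = 918.132 − 1000 = -81.87‰

-81.9‰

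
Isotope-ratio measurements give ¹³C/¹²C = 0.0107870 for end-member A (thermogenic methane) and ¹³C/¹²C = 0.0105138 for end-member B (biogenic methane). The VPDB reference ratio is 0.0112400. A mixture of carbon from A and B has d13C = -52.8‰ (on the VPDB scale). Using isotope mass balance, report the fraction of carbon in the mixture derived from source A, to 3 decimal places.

0.486

δ_A = (0.0107870/0.0112400 − 1)×1000 = (0.959698 − 1)×1000 = -40.302‰
δ_B = (0.0105138/0.0112400 − 1)×1000 = (0.935391 − 1)×1000 = -64.609‰
f_A = (δ_mix − δ_B)/(δ_A − δ_B) = (-52.8 − (-64.609))/(-40.302 − (-64.609))
f_A = 11.809 / 24.306 = 0.4858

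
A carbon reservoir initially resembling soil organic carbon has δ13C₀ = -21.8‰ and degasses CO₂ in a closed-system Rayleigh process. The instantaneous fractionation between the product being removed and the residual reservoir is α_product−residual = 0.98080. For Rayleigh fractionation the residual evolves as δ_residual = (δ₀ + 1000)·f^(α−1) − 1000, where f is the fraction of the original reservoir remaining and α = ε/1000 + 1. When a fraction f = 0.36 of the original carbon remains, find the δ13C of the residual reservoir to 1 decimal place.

-2.4‰

Rayleigh residual: δ_res = (δ₀ + 1000)·f^(α−1) − 1000
α − 1 = -0.01920
f^(α−1) = 0.36^(-0.01920) = 1.019809
δ_res = (-21.8 + 1000) × 1.019809 − 1000 = 997.578 − 1000 = -2.42‰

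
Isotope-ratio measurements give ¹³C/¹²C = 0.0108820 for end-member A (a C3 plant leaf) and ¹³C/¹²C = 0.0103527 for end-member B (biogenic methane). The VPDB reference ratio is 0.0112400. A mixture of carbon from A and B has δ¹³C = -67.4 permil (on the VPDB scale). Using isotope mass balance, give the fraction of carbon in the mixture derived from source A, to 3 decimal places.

0.245

δ_A = (0.0108820/0.0112400 − 1)×1000 = (0.968149 − 1)×1000 = -31.851 permil
δ_B = (0.0103527/0.0112400 − 1)×1000 = (0.921059 − 1)×1000 = -78.941 permil
f_A = (δ_mix − δ_B)/(δ_A − δ_B) = (-67.4 − (-78.941))/(-31.851 − (-78.941))
f_A = 11.541 / 47.091 = 0.2451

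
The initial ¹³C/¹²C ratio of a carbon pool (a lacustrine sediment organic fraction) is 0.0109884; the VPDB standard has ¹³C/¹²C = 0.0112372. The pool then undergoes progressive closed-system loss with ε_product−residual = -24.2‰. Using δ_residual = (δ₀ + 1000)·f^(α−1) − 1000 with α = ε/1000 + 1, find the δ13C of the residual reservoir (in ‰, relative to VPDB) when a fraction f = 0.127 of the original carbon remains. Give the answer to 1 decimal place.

δ₀ = (0.0109884/0.0112372 − 1)×1000 = (0.977859 − 1)×1000 = -22.141‰
α − 1 = ε/1000 = -0.0242
f^(α−1) = 0.127^(-0.0242) = 1.051206
δ_res = (-22.141 + 1000) × 1.051206 − 1000 = 1027.932 − 1000 = 27.93‰

27.9‰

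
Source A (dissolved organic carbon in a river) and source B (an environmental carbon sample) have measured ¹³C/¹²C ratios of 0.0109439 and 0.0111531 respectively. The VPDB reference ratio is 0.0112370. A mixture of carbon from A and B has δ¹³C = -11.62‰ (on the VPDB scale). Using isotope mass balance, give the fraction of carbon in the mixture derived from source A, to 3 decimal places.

δ_A = (0.0109439/0.0112370 − 1)×1000 = (0.973917 − 1)×1000 = -26.083‰
δ_B = (0.0111531/0.0112370 − 1)×1000 = (0.992534 − 1)×1000 = -7.466‰
f_A = (δ_mix − δ_B)/(δ_A − δ_B) = (-11.62 − (-7.466))/(-26.083 − (-7.466))
f_A = -4.154 / -18.617 = 0.2231

0.223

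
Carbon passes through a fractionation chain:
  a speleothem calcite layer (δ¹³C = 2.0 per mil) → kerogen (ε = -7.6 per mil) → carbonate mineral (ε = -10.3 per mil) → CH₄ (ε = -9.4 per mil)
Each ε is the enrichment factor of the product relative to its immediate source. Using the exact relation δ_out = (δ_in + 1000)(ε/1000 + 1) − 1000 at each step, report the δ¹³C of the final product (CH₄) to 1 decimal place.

-25.1 per mil

step 1: δ = (2.00 + 1000)·(-7.6/1000 + 1) − 1000 = -5.62 per mil
step 2: δ = (-5.62 + 1000)·(-10.3/1000 + 1) − 1000 = -15.86 per mil
step 3: δ = (-15.86 + 1000)·(-9.4/1000 + 1) − 1000 = -25.11 per mil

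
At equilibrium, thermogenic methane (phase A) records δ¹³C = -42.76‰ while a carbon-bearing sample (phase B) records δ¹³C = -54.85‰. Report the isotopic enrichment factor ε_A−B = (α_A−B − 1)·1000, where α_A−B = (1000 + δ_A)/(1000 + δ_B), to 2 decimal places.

α_A−B = (1000 + -42.76) / (1000 + -54.85) = 957.24 / 945.15 = 1.012792
ε_A−B = (1.012792 − 1) × 1000 = 12.792‰
(The approximation ε ≈ δ_A − δ_B would give 12.09‰.)

12.79‰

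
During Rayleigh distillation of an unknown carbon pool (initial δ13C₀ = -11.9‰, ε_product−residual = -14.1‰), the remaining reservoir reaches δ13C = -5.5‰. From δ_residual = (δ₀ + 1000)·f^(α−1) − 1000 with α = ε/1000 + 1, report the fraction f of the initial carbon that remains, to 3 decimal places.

α − 1 = ε/1000 = -0.0141
(δ_res + 1000)/(δ₀ + 1000) = (-5.5 + 1000)/(-11.9 + 1000) = 994.5/988.1 = 1.006477
f = 1.006477^(1/-0.0141) = exp(ln(1.006477)/-0.0141) = exp(0.00646/-0.0141)
f = exp(-0.4579) = 0.6326

0.633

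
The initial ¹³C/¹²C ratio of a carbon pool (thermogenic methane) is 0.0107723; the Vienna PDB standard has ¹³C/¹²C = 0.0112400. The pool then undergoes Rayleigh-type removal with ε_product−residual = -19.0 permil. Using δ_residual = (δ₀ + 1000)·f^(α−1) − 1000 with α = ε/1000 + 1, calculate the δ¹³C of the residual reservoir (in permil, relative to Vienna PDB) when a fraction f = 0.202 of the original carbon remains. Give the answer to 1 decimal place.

δ₀ = (0.0107723/0.0112400 − 1)×1000 = (0.958390 − 1)×1000 = -41.610 permil
α − 1 = ε/1000 = -0.0190
f^(α−1) = 0.202^(-0.0190) = 1.030857
δ_res = (-41.610 + 1000) × 1.030857 − 1000 = 987.962 − 1000 = -12.04 permil

-12.0 permil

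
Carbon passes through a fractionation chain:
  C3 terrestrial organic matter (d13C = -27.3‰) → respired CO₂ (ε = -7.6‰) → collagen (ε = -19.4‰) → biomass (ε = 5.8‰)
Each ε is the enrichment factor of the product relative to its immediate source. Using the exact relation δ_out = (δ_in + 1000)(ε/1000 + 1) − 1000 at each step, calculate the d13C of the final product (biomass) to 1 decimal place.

-47.9‰

step 1: δ = (-27.30 + 1000)·(-7.6/1000 + 1) − 1000 = -34.69‰
step 2: δ = (-34.69 + 1000)·(-19.4/1000 + 1) − 1000 = -53.42‰
step 3: δ = (-53.42 + 1000)·(5.8/1000 + 1) − 1000 = -47.93‰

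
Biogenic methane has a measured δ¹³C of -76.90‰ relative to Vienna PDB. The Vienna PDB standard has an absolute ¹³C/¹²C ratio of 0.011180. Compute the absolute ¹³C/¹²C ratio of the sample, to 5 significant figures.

0.010320

R_sample = R_standard × (δ¹³C/1000 + 1)
R_sample = 0.011180 × (-76.90/1000 + 1) = 0.011180 × 0.923100
R_sample = 0.0103203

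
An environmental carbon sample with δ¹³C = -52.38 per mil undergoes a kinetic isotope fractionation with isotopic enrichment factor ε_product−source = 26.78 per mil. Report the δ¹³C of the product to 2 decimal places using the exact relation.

To first order, δ_product ≈ δ_source + ε = -25.60 per mil.
Exactly, δ_product = (δ_source + 1000)·(ε/1000 + 1) − 1000.
δ_product = (-52.38 + 1000) × (26.78/1000 + 1) − 1000
δ_product = -27.003 per mil

-27.00 per mil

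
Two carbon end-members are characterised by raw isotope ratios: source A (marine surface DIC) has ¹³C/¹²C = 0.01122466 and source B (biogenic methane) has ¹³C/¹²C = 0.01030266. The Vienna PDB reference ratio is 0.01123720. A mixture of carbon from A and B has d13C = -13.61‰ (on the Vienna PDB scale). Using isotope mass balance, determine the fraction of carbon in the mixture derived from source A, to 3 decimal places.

δ_A = (0.01122466/0.01123720 − 1)×1000 = (0.998884 − 1)×1000 = -1.116‰
δ_B = (0.01030266/0.01123720 − 1)×1000 = (0.916835 − 1)×1000 = -83.165‰
f_A = (δ_mix − δ_B)/(δ_A − δ_B) = (-13.61 − (-83.165))/(-1.116 − (-83.165))
f_A = 69.555 / 82.049 = 0.8477

0.848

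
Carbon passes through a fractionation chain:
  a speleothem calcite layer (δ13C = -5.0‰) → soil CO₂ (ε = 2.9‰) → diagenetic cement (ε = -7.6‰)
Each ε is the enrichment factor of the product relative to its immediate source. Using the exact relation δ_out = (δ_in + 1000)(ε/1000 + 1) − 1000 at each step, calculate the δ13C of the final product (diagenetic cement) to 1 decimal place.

-9.7‰

step 1: δ = (-5.00 + 1000)·(2.9/1000 + 1) − 1000 = -2.11‰
step 2: δ = (-2.11 + 1000)·(-7.6/1000 + 1) − 1000 = -9.70‰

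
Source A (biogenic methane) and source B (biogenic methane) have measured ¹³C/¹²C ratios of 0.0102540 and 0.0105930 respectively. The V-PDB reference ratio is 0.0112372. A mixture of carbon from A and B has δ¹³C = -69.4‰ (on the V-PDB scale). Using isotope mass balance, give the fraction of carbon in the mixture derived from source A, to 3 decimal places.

δ_A = (0.0102540/0.0112372 − 1)×1000 = (0.912505 − 1)×1000 = -87.495‰
δ_B = (0.0105930/0.0112372 − 1)×1000 = (0.942673 − 1)×1000 = -57.327‰
f_A = (δ_mix − δ_B)/(δ_A − δ_B) = (-69.4 − (-57.327))/(-87.495 − (-57.327))
f_A = -12.073 / -30.168 = 0.4002

0.400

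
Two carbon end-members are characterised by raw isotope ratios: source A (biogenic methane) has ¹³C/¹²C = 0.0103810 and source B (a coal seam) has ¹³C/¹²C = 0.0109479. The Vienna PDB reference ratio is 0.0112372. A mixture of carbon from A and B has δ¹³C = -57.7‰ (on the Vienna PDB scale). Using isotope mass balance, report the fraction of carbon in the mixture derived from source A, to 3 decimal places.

0.633

δ_A = (0.0103810/0.0112372 − 1)×1000 = (0.923807 − 1)×1000 = -76.193‰
δ_B = (0.0109479/0.0112372 − 1)×1000 = (0.974255 − 1)×1000 = -25.745‰
f_A = (δ_mix − δ_B)/(δ_A − δ_B) = (-57.7 − (-25.745))/(-76.193 − (-25.745))
f_A = -31.955 / -50.449 = 0.6334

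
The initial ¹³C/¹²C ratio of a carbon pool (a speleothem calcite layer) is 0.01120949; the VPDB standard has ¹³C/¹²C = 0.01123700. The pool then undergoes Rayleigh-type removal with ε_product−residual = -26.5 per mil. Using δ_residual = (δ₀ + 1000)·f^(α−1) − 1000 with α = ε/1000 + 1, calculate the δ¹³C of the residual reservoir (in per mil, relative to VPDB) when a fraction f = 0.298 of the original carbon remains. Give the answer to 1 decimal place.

30.1 per mil

δ₀ = (0.01120949/0.01123700 − 1)×1000 = (0.997552 − 1)×1000 = -2.448 per mil
α − 1 = ε/1000 = -0.0265
f^(α−1) = 0.298^(-0.0265) = 1.032603
δ_res = (-2.448 + 1000) × 1.032603 − 1000 = 1030.075 − 1000 = 30.07 per mil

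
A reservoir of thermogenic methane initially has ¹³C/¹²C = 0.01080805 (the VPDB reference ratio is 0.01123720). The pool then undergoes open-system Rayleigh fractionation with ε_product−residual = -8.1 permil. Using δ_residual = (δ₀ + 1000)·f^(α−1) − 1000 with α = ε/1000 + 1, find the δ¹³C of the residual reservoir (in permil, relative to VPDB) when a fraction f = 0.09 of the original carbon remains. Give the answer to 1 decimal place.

δ₀ = (0.01080805/0.01123720 − 1)×1000 = (0.961810 − 1)×1000 = -38.190 permil
α − 1 = ε/1000 = -0.0081
f^(α−1) = 0.09^(-0.0081) = 1.019696
δ_res = (-38.190 + 1000) × 1.019696 − 1000 = 980.754 − 1000 = -19.25 permil

-19.2 permil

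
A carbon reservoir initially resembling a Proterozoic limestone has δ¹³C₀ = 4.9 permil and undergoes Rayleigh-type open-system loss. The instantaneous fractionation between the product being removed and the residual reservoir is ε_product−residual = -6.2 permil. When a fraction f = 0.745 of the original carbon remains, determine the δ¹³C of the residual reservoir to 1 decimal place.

6.7 permil

Rayleigh residual: δ_res = (δ₀ + 1000)·f^(α−1) − 1000
α = ε/1000 + 1 = 0.99380, so α − 1 = -0.00620
f^(α−1) = 0.745^(-0.00620) = 1.001827
δ_res = (4.9 + 1000) × 1.001827 − 1000 = 1006.736 − 1000 = 6.74 permil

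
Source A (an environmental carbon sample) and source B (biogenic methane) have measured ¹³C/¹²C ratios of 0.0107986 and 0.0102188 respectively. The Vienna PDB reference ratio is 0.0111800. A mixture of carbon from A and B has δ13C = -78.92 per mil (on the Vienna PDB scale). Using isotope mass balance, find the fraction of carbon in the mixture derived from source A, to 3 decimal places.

δ_A = (0.0107986/0.0111800 − 1)×1000 = (0.965886 − 1)×1000 = -34.114 per mil
δ_B = (0.0102188/0.0111800 − 1)×1000 = (0.914025 − 1)×1000 = -85.975 per mil
f_A = (δ_mix − δ_B)/(δ_A − δ_B) = (-78.92 − (-85.975))/(-34.114 − (-85.975))
f_A = 7.055 / 51.860 = 0.1360

0.136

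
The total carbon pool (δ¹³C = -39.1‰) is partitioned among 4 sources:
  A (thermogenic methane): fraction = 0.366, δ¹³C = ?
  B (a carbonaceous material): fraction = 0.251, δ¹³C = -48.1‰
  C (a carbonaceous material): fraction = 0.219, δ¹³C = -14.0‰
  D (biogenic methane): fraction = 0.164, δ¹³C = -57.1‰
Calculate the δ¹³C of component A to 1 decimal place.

Isotope mass balance: δ_bulk = Σ fᵢ·δᵢ.
-39.1 = 0.366×δ_A + 0.251×(-48.1) + 0.219×(-14.0) + 0.164×(-57.1)
0.366·δ_A = -39.1 − (-24.503) = -14.597
δ_A = -14.597 / 0.366 = -39.88‰

-39.9‰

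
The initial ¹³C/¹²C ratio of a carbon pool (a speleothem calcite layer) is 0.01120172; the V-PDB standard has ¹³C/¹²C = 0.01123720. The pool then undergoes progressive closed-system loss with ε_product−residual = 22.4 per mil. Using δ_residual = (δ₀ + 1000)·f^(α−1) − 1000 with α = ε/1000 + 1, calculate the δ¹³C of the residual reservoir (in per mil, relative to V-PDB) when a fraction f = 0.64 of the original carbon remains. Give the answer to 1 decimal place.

-13.1 per mil

δ₀ = (0.01120172/0.01123720 − 1)×1000 = (0.996843 − 1)×1000 = -3.157 per mil
α − 1 = ε/1000 = 0.0224
f^(α−1) = 0.64^(0.0224) = 0.990053
δ_res = (-3.157 + 1000) × 0.990053 − 1000 = 986.927 − 1000 = -13.07 per mil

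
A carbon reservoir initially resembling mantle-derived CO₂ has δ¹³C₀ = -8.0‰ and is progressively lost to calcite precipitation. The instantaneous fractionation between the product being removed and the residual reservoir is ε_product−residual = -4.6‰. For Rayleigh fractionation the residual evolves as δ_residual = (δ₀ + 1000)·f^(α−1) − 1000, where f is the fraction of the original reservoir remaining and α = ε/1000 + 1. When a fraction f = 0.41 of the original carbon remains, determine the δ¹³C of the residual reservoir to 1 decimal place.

Rayleigh residual: δ_res = (δ₀ + 1000)·f^(α−1) − 1000
α = ε/1000 + 1 = 0.99540, so α − 1 = -0.00460
f^(α−1) = 0.41^(-0.00460) = 1.004110
δ_res = (-8.0 + 1000) × 1.004110 − 1000 = 996.077 − 1000 = -3.92‰

-3.9‰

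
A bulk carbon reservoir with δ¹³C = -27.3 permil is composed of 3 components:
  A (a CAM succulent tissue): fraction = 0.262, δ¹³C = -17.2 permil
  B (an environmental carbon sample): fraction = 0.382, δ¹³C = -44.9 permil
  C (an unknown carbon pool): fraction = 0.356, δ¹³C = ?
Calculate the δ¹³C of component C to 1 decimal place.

Isotope mass balance: δ_bulk = Σ fᵢ·δᵢ.
-27.3 = 0.262×(-17.2) + 0.382×(-44.9) + 0.356×δ_C
0.356·δ_C = -27.3 − (-21.658) = -5.642
δ_C = -5.642 / 0.356 = -15.85 permil

-15.8 permil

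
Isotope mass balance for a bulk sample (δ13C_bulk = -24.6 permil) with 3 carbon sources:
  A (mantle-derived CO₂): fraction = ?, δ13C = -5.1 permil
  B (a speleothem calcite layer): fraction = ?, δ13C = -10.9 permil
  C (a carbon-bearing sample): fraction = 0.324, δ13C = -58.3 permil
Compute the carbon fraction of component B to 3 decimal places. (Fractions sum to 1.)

0.390

Let f_B and f_A be the unknown fractions; fractions sum to 1 so f_B + f_A = 0.676.
Mass balance: Σ fᵢ·δᵢ = δ_bulk ⇒ f_B·(-10.9) + f_A·(-5.1) = -24.6 − (-18.889) = -5.711
Substitute f_A = 0.676 − f_B:
f_B·(-10.9 − -5.1) = -5.711 − 0.676×(-5.1) = -2.263
f_B = -2.263 / -5.8 = 0.3902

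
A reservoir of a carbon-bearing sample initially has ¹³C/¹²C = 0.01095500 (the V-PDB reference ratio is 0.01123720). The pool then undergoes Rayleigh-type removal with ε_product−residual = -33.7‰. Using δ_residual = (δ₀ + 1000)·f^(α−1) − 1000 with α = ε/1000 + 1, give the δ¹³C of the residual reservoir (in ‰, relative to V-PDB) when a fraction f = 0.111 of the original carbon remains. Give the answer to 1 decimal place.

49.8‰

δ₀ = (0.01095500/0.01123720 − 1)×1000 = (0.974887 − 1)×1000 = -25.113‰
α − 1 = ε/1000 = -0.0337
f^(α−1) = 0.111^(-0.0337) = 1.076893
δ_res = (-25.113 + 1000) × 1.076893 − 1000 = 1049.849 − 1000 = 49.85‰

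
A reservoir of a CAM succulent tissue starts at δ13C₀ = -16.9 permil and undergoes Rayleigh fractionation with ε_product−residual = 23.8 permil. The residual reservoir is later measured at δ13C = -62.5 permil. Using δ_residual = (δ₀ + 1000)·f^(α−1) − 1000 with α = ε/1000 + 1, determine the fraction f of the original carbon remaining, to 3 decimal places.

0.136

α − 1 = ε/1000 = 0.0238
(δ_res + 1000)/(δ₀ + 1000) = (-62.5 + 1000)/(-16.9 + 1000) = 937.5/983.1 = 0.953616
f = 0.953616^(1/0.0238) = exp(ln(0.953616)/0.0238) = exp(-0.04749/0.0238)
f = exp(-1.9955) = 0.1359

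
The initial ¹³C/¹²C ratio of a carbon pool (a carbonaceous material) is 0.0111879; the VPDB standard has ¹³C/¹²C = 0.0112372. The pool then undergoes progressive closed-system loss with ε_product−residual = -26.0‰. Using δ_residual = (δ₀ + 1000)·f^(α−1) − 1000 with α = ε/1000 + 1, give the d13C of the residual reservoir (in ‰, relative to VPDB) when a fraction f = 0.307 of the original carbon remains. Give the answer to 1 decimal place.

26.7‰

δ₀ = (0.0111879/0.0112372 − 1)×1000 = (0.995613 − 1)×1000 = -4.387‰
α − 1 = ε/1000 = -0.0260
f^(α−1) = 0.307^(-0.0260) = 1.031180
δ_res = (-4.387 + 1000) × 1.031180 − 1000 = 1026.656 − 1000 = 26.66‰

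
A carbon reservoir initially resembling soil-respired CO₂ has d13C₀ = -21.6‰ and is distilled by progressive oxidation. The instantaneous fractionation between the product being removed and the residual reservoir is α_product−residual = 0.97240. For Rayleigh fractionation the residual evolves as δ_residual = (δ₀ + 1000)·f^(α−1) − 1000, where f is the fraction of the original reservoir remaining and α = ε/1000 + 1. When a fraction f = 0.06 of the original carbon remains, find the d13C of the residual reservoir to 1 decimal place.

57.4‰

Rayleigh residual: δ_res = (δ₀ + 1000)·f^(α−1) − 1000
α − 1 = -0.02760
f^(α−1) = 0.06^(-0.02760) = 1.080744
δ_res = (-21.6 + 1000) × 1.080744 − 1000 = 1057.400 − 1000 = 57.40‰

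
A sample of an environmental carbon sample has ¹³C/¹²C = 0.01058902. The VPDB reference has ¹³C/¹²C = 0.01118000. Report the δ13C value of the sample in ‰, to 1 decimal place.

δ13C = (R_sample / R_standard − 1) × 1000
R_sample / R_standard = 0.01058902 / 0.01118000 = 0.947140
δ13C = (0.947140 − 1) × 1000 = -52.86‰

-52.9‰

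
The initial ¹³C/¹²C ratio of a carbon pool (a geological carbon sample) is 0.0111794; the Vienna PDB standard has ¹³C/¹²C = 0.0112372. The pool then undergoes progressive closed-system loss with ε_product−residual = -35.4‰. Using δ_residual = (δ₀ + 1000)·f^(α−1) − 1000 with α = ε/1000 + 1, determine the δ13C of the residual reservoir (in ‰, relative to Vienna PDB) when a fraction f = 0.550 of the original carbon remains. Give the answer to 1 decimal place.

16.1‰

δ₀ = (0.0111794/0.0112372 − 1)×1000 = (0.994856 − 1)×1000 = -5.144‰
α − 1 = ε/1000 = -0.0354
f^(α−1) = 0.550^(-0.0354) = 1.021389
δ_res = (-5.144 + 1000) × 1.021389 − 1000 = 1016.135 − 1000 = 16.14‰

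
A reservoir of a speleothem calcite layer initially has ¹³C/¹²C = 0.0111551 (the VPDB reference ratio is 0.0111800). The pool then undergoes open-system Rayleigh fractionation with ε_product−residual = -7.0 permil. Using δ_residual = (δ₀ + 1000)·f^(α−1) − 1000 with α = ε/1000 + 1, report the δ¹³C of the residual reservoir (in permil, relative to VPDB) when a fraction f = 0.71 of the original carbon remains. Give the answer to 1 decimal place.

δ₀ = (0.0111551/0.0111800 − 1)×1000 = (0.997773 − 1)×1000 = -2.227 permil
α − 1 = ε/1000 = -0.0070
f^(α−1) = 0.71^(-0.0070) = 1.002400
δ_res = (-2.227 + 1000) × 1.002400 − 1000 = 1000.168 − 1000 = 0.17 permil

0.2 permil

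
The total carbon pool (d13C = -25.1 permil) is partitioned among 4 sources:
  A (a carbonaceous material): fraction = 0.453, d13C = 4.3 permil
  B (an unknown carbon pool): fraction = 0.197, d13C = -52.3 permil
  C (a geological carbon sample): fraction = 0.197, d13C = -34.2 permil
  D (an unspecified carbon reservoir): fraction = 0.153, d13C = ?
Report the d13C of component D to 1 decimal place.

Isotope mass balance: δ_bulk = Σ fᵢ·δᵢ.
-25.1 = 0.453×(4.3) + 0.197×(-52.3) + 0.197×(-34.2) + 0.153×δ_D
0.153·δ_D = -25.1 − (-15.093) = -10.007
δ_D = -10.007 / 0.153 = -65.41 permil

-65.4 permil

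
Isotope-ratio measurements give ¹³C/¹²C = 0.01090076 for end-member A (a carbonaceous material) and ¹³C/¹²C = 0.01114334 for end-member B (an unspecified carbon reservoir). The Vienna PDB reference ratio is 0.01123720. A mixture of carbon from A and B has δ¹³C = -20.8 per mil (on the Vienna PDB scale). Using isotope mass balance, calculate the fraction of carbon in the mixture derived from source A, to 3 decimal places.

δ_A = (0.01090076/0.01123720 − 1)×1000 = (0.970060 − 1)×1000 = -29.940 per mil
δ_B = (0.01114334/0.01123720 − 1)×1000 = (0.991647 − 1)×1000 = -8.353 per mil
f_A = (δ_mix − δ_B)/(δ_A − δ_B) = (-20.8 − (-8.353))/(-29.940 − (-8.353))
f_A = -12.447 / -21.587 = 0.5766

0.577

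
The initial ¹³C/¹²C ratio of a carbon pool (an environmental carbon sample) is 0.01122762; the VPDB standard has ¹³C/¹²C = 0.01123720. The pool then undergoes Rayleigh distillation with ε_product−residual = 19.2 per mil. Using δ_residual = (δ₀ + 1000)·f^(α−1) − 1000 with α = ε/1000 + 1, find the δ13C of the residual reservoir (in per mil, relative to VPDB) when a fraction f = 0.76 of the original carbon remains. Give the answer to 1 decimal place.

-6.1 per mil

δ₀ = (0.01122762/0.01123720 − 1)×1000 = (0.999147 − 1)×1000 = -0.853 per mil
α − 1 = ε/1000 = 0.0192
f^(α−1) = 0.76^(0.0192) = 0.994745
δ_res = (-0.853 + 1000) × 0.994745 − 1000 = 993.897 − 1000 = -6.10 per mil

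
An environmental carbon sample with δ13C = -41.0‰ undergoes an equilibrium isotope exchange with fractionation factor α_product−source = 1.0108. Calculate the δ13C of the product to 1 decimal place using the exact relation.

δ_product = (δ_source + 1000)·α − 1000
δ_product = (-41.0 + 1000) × 1.0108 − 1000
δ_product = 969.357 − 1000 = -30.64‰

-30.6‰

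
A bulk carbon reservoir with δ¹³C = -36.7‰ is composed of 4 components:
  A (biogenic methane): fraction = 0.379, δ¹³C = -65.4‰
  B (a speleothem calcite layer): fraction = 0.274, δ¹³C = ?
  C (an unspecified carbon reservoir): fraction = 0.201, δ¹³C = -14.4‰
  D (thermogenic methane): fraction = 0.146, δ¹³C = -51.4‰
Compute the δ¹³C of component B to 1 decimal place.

Isotope mass balance: δ_bulk = Σ fᵢ·δᵢ.
-36.7 = 0.379×(-65.4) + 0.274×δ_B + 0.201×(-14.4) + 0.146×(-51.4)
0.274·δ_B = -36.7 − (-35.185) = -1.515
δ_B = -1.515 / 0.274 = -5.53‰

-5.5‰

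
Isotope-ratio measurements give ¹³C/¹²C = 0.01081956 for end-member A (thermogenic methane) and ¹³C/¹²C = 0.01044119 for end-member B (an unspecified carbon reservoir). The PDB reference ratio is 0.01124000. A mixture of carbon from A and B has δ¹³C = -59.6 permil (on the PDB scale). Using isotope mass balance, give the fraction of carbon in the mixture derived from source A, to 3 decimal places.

0.341

δ_A = (0.01081956/0.01124000 − 1)×1000 = (0.962594 − 1)×1000 = -37.406 permil
δ_B = (0.01044119/0.01124000 − 1)×1000 = (0.928931 − 1)×1000 = -71.069 permil
f_A = (δ_mix − δ_B)/(δ_A − δ_B) = (-59.6 − (-71.069))/(-37.406 − (-71.069))
f_A = 11.469 / 33.663 = 0.3407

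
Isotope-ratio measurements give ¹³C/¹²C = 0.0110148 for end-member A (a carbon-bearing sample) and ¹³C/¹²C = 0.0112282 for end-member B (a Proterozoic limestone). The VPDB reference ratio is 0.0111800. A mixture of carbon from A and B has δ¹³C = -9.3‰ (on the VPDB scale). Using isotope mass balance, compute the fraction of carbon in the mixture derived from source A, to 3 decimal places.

0.713

δ_A = (0.0110148/0.0111800 − 1)×1000 = (0.985224 − 1)×1000 = -14.776‰
δ_B = (0.0112282/0.0111800 − 1)×1000 = (1.004311 − 1)×1000 = 4.311‰
f_A = (δ_mix − δ_B)/(δ_A − δ_B) = (-9.3 − (4.311))/(-14.776 − (4.311))
f_A = -13.611 / -19.088 = 0.7131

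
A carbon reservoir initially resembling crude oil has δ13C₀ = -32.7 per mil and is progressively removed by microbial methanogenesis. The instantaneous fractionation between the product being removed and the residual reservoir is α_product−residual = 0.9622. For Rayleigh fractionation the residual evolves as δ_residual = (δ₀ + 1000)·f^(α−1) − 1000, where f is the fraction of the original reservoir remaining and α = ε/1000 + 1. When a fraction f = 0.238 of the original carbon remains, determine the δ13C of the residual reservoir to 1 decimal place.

21.2 per mil

Rayleigh residual: δ_res = (δ₀ + 1000)·f^(α−1) − 1000
α − 1 = -0.03780
f^(α−1) = 0.238^(-0.03780) = 1.055760
δ_res = (-32.7 + 1000) × 1.055760 − 1000 = 1021.237 − 1000 = 21.24 per mil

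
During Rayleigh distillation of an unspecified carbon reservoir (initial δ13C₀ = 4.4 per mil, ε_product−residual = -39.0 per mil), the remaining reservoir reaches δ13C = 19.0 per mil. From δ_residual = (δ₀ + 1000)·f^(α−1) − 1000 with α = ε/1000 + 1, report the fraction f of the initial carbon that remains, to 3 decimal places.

0.691

α − 1 = ε/1000 = -0.0390
(δ_res + 1000)/(δ₀ + 1000) = (19.0 + 1000)/(4.4 + 1000) = 1019.0/1004.4 = 1.014536
f = 1.014536^(1/-0.0390) = exp(ln(1.014536)/-0.0390) = exp(0.01443/-0.0390)
f = exp(-0.3700) = 0.6907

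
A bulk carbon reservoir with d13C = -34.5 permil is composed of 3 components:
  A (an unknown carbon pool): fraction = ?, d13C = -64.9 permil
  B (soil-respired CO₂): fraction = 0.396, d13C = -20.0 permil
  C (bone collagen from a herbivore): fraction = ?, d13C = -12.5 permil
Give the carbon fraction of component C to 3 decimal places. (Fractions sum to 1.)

Let f_C and f_A be the unknown fractions; fractions sum to 1 so f_C + f_A = 0.604.
Mass balance: Σ fᵢ·δᵢ = δ_bulk ⇒ f_C·(-12.5) + f_A·(-64.9) = -34.5 − (-7.920) = -26.580
Substitute f_A = 0.604 − f_C:
f_C·(-12.5 − -64.9) = -26.580 − 0.604×(-64.9) = 12.620
f_C = 12.620 / 52.4 = 0.2408

0.241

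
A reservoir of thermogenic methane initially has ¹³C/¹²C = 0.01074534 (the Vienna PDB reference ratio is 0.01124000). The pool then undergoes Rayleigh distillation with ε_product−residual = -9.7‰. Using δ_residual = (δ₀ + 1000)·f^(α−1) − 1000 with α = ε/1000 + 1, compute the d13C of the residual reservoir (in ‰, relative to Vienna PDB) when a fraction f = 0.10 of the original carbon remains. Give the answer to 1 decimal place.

-22.4‰

δ₀ = (0.01074534/0.01124000 − 1)×1000 = (0.955991 − 1)×1000 = -44.009‰
α − 1 = ε/1000 = -0.0097
f^(α−1) = 0.10^(-0.0097) = 1.022586
δ_res = (-44.009 + 1000) × 1.022586 − 1000 = 977.583 − 1000 = -22.42‰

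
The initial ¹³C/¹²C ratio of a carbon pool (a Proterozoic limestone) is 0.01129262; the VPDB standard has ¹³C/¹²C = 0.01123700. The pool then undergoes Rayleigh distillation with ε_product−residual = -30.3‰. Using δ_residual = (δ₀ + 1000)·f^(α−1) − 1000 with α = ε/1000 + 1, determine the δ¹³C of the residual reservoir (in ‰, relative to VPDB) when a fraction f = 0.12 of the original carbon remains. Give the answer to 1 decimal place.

71.6‰

δ₀ = (0.01129262/0.01123700 − 1)×1000 = (1.004950 − 1)×1000 = 4.950‰
α − 1 = ε/1000 = -0.0303
f^(α−1) = 0.12^(-0.0303) = 1.066353
δ_res = (4.950 + 1000) × 1.066353 − 1000 = 1071.631 − 1000 = 71.63‰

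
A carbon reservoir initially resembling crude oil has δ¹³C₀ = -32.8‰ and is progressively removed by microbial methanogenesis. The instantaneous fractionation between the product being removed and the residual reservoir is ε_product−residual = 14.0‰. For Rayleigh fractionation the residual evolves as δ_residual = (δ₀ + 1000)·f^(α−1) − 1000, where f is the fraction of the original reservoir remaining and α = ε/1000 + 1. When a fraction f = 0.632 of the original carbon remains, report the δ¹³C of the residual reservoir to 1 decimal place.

Rayleigh residual: δ_res = (δ₀ + 1000)·f^(α−1) − 1000
α = ε/1000 + 1 = 1.01400, so α − 1 = 0.01400
f^(α−1) = 0.632^(0.01400) = 0.993596
δ_res = (-32.8 + 1000) × 0.993596 − 1000 = 961.007 − 1000 = -38.99‰

-39.0‰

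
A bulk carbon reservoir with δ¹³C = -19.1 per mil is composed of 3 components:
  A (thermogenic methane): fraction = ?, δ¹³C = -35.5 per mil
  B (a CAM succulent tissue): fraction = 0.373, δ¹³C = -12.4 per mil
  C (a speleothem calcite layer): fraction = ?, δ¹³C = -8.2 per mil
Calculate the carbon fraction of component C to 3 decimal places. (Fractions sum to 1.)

0.285

Let f_C and f_A be the unknown fractions; fractions sum to 1 so f_C + f_A = 0.627.
Mass balance: Σ fᵢ·δᵢ = δ_bulk ⇒ f_C·(-8.2) + f_A·(-35.5) = -19.1 − (-4.625) = -14.475
Substitute f_A = 0.627 − f_C:
f_C·(-8.2 − -35.5) = -14.475 − 0.627×(-35.5) = 7.784
f_C = 7.784 / 27.3 = 0.2851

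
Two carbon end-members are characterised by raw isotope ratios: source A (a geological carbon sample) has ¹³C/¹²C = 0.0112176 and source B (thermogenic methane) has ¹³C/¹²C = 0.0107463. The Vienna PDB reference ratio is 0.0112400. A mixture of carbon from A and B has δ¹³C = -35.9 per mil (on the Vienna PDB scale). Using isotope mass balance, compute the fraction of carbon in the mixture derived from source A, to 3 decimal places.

δ_A = (0.0112176/0.0112400 − 1)×1000 = (0.998007 − 1)×1000 = -1.993 per mil
δ_B = (0.0107463/0.0112400 − 1)×1000 = (0.956077 − 1)×1000 = -43.923 per mil
f_A = (δ_mix − δ_B)/(δ_A − δ_B) = (-35.9 − (-43.923))/(-1.993 − (-43.923))
f_A = 8.023 / 41.931 = 0.1914

0.191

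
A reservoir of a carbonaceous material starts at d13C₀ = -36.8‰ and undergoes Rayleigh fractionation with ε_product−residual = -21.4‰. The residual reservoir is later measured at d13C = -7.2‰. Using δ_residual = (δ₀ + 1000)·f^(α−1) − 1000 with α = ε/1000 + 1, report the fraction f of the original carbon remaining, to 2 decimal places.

0.24

α − 1 = ε/1000 = -0.0214
(δ_res + 1000)/(δ₀ + 1000) = (-7.2 + 1000)/(-36.8 + 1000) = 992.8/963.2 = 1.030731
f = 1.030731^(1/-0.0214) = exp(ln(1.030731)/-0.0214) = exp(0.03027/-0.0214)
f = exp(-1.4144) = 0.2431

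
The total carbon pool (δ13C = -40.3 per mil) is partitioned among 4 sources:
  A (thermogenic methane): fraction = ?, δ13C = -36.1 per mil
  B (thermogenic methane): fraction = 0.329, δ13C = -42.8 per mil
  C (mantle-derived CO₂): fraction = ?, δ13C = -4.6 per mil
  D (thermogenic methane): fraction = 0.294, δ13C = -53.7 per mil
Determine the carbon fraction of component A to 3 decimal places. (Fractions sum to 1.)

0.276

Let f_A and f_C be the unknown fractions; fractions sum to 1 so f_A + f_C = 0.377.
Mass balance: Σ fᵢ·δᵢ = δ_bulk ⇒ f_A·(-36.1) + f_C·(-4.6) = -40.3 − (-29.869) = -10.431
Substitute f_C = 0.377 − f_A:
f_A·(-36.1 − -4.6) = -10.431 − 0.377×(-4.6) = -8.697
f_A = -8.697 / -31.5 = 0.2761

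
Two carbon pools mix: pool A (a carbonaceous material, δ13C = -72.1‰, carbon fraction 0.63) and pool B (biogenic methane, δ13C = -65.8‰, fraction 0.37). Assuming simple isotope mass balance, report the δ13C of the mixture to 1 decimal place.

δ_mix = f_A·δ_A + f_B·δ_B
δ_mix = 0.63 × (-72.1) + 0.37 × (-65.8)
δ_mix = -45.42 + -24.35 = -69.77‰

-69.8‰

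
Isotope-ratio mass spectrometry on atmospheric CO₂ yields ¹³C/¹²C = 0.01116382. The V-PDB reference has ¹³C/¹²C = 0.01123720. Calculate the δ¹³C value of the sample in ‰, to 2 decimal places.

δ¹³C = (R_sample / R_standard − 1) × 1000
R_sample / R_standard = 0.01116382 / 0.01123720 = 0.993470
δ¹³C = (0.993470 − 1) × 1000 = -6.530‰

-6.53‰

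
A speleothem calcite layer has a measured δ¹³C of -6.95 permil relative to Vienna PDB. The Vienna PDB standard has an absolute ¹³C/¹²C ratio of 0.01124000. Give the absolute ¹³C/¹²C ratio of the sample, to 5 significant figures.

0.011162

R_sample = R_standard × (δ¹³C/1000 + 1)
R_sample = 0.01124000 × (-6.95/1000 + 1) = 0.01124000 × 0.993050
R_sample = 0.0111619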